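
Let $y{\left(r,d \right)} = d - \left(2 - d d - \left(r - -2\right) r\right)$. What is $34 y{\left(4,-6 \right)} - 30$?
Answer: $1738$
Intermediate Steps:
$y{\left(r,d \right)} = -2 + d + d^{2} + r \left(2 + r\right)$ ($y{\left(r,d \right)} = d - \left(2 - d^{2} - \left(r + 2\right) r\right) = d - \left(2 - d^{2} - \left(2 + r\right) r\right) = d - \left(2 - d^{2} - r \left(2 + r\right)\right) = d + \left(-2 + d^{2} + r \left(2 + r\right)\right) = -2 + d + d^{2} + r \left(2 + r\right)$)
$34 y{\left(4,-6 \right)} - 30 = 34 \left(-2 - 6 + \left(-6\right)^{2} + 4^{2} + 2 \cdot 4\right) - 30 = 34 \left(-2 - 6 + 36 + 16 + 8\right) - 30 = 34 \cdot 52 - 30 = 1768 - 30 = 1738$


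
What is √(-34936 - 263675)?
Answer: 3*I*√33179 ≈ 546.45*I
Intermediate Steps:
√(-34936 - 263675) = √(-298611) = 3*I*√33179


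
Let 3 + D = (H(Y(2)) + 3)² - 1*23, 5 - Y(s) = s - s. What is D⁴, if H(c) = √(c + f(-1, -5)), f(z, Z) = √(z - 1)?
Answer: (26 - (3 + √(5 + I*√2))²)⁴ ≈ -32.447 - 172.26*I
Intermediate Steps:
Y(s) = 5 (Y(s) = 5 - (s - s) = 5 - 1*0 = 5 + 0 = 5)
f(z, Z) = √(-1 + z)
H(c) = √(c + I*√2) (H(c) = √(c + √(-1 - 1)) = √(c + √(-2)) = √(c + I*√2))
D = -26 + (3 + √(5 + I*√2))² (D = -3 + ((√(5 + I*√2) + 3)² - 1*23) = -3 + ((3 + √(5 + I*√2))² - 23) = -3 + (-23 + (3 + √(5 + I*√2))²) = -26 + (3 + √(5 + I*√2))² ≈ 1.5474 + 3.2932*I)
D⁴ = (-26 + (3 + √(5 + I*√2))²)⁴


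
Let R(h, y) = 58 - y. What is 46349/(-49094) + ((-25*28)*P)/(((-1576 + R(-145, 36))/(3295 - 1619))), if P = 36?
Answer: 49367211487/1816478 ≈ 27177.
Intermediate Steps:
46349/(-49094) + ((-25*28)*P)/(((-1576 + R(-145, 36))/(3295 - 1619))) = 46349/(-49094) + (-25*28*36)/(((-1576 + (58 - 1*36))/(3295 - 1619))) = 46349*(-1/49094) + (-700*36)/(((-1576 + (58 - 36))/1676)) = -46349/49094 - 25200*1676/(-1576 + 22) = -46349/49094 - 25200/((-1554*1/1676)) = -46349/49094 - 25200/(-777/838) = -46349/49094 - 25200*(-838/777) = -46349/49094 + 1005600/37 = 49367211487/1816478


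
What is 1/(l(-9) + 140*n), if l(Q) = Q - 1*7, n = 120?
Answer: 1/16784 ≈ 5.9581e-5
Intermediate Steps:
l(Q) = -7 + Q (l(Q) = Q - 7 = -7 + Q)
1/(l(-9) + 140*n) = 1/((-7 - 9) + 140*120) = 1/(-16 + 16800) = 1/16784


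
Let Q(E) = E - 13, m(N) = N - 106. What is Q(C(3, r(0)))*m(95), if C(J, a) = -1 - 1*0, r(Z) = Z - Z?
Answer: 154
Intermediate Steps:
r(Z) = 0
m(N) = -106 + N
C(J, a) = -1 (C(J, a) = -1 + 0 = -1)
Q(E) = -13 + E
Q(C(3, r(0)))*m(95) = (-13 - 1)*(-106 + 95) = -14*(-11) = 154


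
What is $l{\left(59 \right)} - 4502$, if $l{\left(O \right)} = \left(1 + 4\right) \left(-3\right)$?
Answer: $-4517$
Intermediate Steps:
$l{\left(O \right)} = -15$ ($l{\left(O \right)} = 5 \left(-3\right) = -15$)
$l{\left(59 \right)} - 4502 = -15 - 4502 = -4517$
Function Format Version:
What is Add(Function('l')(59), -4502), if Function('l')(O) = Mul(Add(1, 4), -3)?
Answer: -4517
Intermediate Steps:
Function('l')(O) = -15 (Function('l')(O) = Mul(5, -3) = -15)
Add(Function('l')(59), -4502) = Add(-15, -4502) = -4517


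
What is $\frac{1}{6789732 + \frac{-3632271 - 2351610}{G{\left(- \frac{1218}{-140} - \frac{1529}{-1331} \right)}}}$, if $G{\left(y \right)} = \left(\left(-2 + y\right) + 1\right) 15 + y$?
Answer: $\frac{86261}{582068824047} \approx 1.482 \cdot 10^{-7}$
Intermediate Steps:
$G{\left(y \right)} = -15 + 16 y$ ($G{\left(y \right)} = \left(-1 + y\right) 15 + y = \left(-15 + 15 y\right) + y = -15 + 16 y$)
$\frac{1}{6789732 + \frac{-3632271 - 2351610}{G{\left(- \frac{1218}{-140} - \frac{1529}{-1331} \right)}}} = \frac{1}{6789732 + \frac{-3632271 - 2351610}{-15 + 16 \left(- \frac{1218}{-140} - \frac{1529}{-1331}\right)}} = \frac{1}{6789732 + \frac{-3632271 - 2351610}{-15 + 16 \left(\left(-1218\right) \left(- \frac{1}{140}\right) - - \frac{139}{121}\right)}} = \frac{1}{6789732 - \frac{5983881}{-15 + 16 \left(\frac{87}{10} + \frac{139}{121}\right)}} = \frac{1}{6789732 - \frac{5983881}{-15 + 16 \cdot \frac{11917}{1210}}} = \frac{1}{6789732 - \frac{5983881}{-15 + \frac{95336}{605}}} = \frac{1}{6789732 - \frac{5983881}{\frac{86261}{605}}} = \frac{1}{6789732 - \frac{3620248005}{86261}} = \frac{1}{\frac{582068824047}{86261}} = \frac{86261}{582068824047}$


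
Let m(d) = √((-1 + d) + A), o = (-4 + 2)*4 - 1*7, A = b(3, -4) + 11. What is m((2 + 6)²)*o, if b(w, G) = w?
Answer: -15*√77 ≈ -131.62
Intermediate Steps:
A = 14 (A = 3 + 11 = 14)
o = -15 (o = -2*4 - 7 = -8 - 7 = -15)
m(d) = √(13 + d) (m(d) = √((-1 + d) + 14) = √(13 + d))
m((2 + 6)²)*o = √(13 + (2 + 6)²)*(-15) = √(13 + 8²)*(-15) = √(13 + 64)*(-15) = √77*(-15) = -15*√77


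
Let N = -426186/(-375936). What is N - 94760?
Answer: -5937211529/62656 ≈ -94759.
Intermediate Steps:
N = 71031/62656 (N = -426186*(-1/375936) = 71031/62656 ≈ 1.1337)
N - 94760 = 71031/62656 - 94760 = -5937211529/62656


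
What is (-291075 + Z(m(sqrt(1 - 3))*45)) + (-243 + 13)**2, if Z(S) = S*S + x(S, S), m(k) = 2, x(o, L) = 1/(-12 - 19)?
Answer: -7132326/31 ≈ -2.3008e+5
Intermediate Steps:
x(o, L) = -1/31 (x(o, L) = 1/(-31) = -1/31)
Z(S) = -1/31 + S**2 (Z(S) = S*S - 1/31 = S**2 - 1/31 = -1/31 + S**2)
(-291075 + Z(m(sqrt(1 - 3))*45)) + (-243 + 13)**2 = (-291075 + (-1/31 + (2*45)**2)) + (-243 + 13)**2 = (-291075 + (-1/31 + 90**2)) + (-230)**2 = (-291075 + (-1/31 + 8100)) + 52900 = (-291075 + 251099/31) + 52900 = -8772226/31 + 52900 = -7132326/31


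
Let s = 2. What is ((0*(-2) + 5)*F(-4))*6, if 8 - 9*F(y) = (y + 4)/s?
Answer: 80/3 ≈ 26.667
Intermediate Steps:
F(y) = 2/3 - y/18 (F(y) = 8/9 - (y + 4)/(9*2) = 8/9 - (4 + y)/(9*2) = 8/9 - (2 + y/2)/9 = 8/9 + (-2/9 - y/18) = 2/3 - y/18)
((0*(-2) + 5)*F(-4))*6 = ((0*(-2) + 5)*(2/3 - 1/18*(-4)))*6 = ((0 + 5)*(2/3 + 2/9))*6 = (5*(8/9))*6 = (40/9)*6 = 80/3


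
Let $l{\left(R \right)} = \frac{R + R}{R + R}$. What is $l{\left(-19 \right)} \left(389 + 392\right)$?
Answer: $781$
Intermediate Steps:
$l{\left(R \right)} = 1$ ($l{\left(R \right)} = \frac{2 R}{2 R} = 2 R \frac{1}{2 R} = 1$)
$l{\left(-19 \right)} \left(389 + 392\right) = 1 \left(389 + 392\right) = 1 \cdot 781 = 781$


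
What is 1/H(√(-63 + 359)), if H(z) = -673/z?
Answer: -2*√74/673 ≈ -0.025564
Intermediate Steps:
1/H(√(-63 + 359)) = 1/(-673/√(-63 + 359)) = 1/(-673*√74/148) = -2*√74/673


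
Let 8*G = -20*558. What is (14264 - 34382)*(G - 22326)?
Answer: 477219078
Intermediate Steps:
G = -1395 (G = (-20*558)/8 = (⅛)*(-11160) = -1395)
(14264 - 34382)*(G - 22326) = (14264 - 34382)*(-1395 - 22326) = -20118*(-23721) = 477219078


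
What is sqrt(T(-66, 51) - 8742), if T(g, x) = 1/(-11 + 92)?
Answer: I*sqrt(708101)/9 ≈ 93.499*I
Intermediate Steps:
T(g, x) = 1/81
sqrt(T(-66, 51) - 8742) = sqrt(1/81 - 8742) = sqrt(-708101/81) = I*sqrt(708101)/9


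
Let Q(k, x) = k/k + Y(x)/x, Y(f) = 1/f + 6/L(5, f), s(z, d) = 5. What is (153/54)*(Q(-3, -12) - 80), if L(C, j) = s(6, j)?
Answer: -968099/4320 ≈ -224.10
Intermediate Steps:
L(C, j) = 5
Y(f) = 6/5 + 1/f (Y(f) = 1/f + 6/5 = 6/5 + 1/f)
Q(k, x) = 1 + (6/5 + 1/x)/x (Q(k, x) = k/k + (6/5 + 1/x)/x = 1 + (6/5 + 1/x)/x)
(153/54)*(Q(-3, -12) - 80) = (153/54)*((1 + (-12)**(-2) + (6/5)/(-12)) - 80) = (153*(1/54))*((1 + 1/144 + (6/5)*(-1/12)) - 80) = 17*((1 + 1/144 - 1/10) - 80)/6 = 17*(653/720 - 80)/6 = (17/6)*(-56947/720) = -968099/4320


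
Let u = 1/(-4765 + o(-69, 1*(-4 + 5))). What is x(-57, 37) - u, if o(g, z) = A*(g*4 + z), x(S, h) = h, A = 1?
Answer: 186481/5040 ≈ 37.000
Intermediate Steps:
o(g, z) = z + 4*g (o(g, z) = 1*(g*4 + z) = 1*(4*g + z) = 1*(z + 4*g) = z + 4*g)
u = -1/5040 (u = 1/(-4765 + (1*(-4 + 5) + 4*(-69))) = 1/(-4765 + (1*1 - 276)) = 1/(-4765 + (1 - 276)) = 1/(-4765 - 275) = 1/(-5040) = -1/5040 ≈ -0.00019841)
x(-57, 37) - u = 37 - 1*(-1/5040) = 37 + 1/5040 = 186481/5040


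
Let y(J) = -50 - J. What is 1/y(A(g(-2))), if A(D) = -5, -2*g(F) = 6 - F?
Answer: -1/45 ≈ -0.022222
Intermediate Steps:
g(F) = -3 + F/2 (g(F) = -(6 - F)/2 = -3 + F/2)
1/y(A(g(-2))) = 1/(-50 - 1*(-5)) = 1/(-50 + 5) = 1/(-45) = -1/45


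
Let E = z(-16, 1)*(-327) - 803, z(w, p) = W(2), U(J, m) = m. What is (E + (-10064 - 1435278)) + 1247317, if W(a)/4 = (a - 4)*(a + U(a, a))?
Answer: -188364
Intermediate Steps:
W(a) = 8*a*(-4 + a) (W(a) = 4*((a - 4)*(a + a)) = 4*((-4 + a)*(2*a)) = 4*(2*a*(-4 + a)) = 8*a*(-4 + a))
z(w, p) = -32 (z(w, p) = 8*2*(-4 + 2) = 8*2*(-2) = -32)
E = 9661 (E = -32*(-327) - 803 = 10464 - 803 = 9661)
(E + (-10064 - 1435278)) + 1247317 = (9661 + (-10064 - 1435278)) + 1247317 = (9661 - 1445342) + 1247317 = -1435681 + 1247317 = -188364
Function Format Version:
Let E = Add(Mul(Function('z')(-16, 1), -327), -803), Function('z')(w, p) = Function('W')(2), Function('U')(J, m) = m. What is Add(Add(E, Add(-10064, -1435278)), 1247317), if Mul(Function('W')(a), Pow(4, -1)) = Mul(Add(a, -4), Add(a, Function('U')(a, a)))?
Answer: -188364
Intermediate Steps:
Function('W')(a) = Mul(8, a, Add(-4, a)) (Function('W')(a) = Mul(4, Mul(Add(a, -4), Add(a, a))) = Mul(4, Mul(Add(-4, a), Mul(2, a))) = Mul(4, Mul(2, a, Add(-4, a))) = Mul(8, a, Add(-4, a)))
Function('z')(w, p) = -32 (Function('z')(w, p) = Mul(8, 2, Add(-4, 2)) = Mul(8, 2, -2) = -32)
E = 9661 (E = Add(Mul(-32, -327), -803) = Add(10464, -803) = 9661)
Add(Add(E, Add(-10064, -1435278)), 1247317) = Add(Add(9661, Add(-10064, -1435278)), 1247317) = Add(Add(9661, -1445342), 1247317) = Add(-1435681, 1247317) = -188364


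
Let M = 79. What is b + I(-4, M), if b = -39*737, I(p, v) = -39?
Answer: -28782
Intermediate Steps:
b = -28743
b + I(-4, M) = -28743 - 39 = -28782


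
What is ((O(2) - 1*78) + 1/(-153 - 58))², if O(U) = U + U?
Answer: 243828225/44521 ≈ 5476.7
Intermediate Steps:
O(U) = 2*U
((O(2) - 1*78) + 1/(-153 - 58))² = ((2*2 - 1*78) + 1/(-153 - 58))² = ((4 - 78) + 1/(-211))² = (-74 - 1/211)² = (-15615/211)² = 243828225/44521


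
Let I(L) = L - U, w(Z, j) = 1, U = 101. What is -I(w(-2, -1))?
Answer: 100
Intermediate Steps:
I(L) = -101 + L (I(L) = L - 1*101 = L - 101 = -101 + L)
-I(w(-2, -1)) = -(-101 + 1) = -1*(-100) = 100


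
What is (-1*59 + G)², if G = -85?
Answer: 20736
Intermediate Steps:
(-1*59 + G)² = (-1*59 - 85)² = (-59 - 85)² = (-144)² = 20736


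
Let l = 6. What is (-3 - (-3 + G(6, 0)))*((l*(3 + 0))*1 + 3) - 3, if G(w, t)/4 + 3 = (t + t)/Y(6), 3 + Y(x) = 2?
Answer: 249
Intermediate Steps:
Y(x) = -1 (Y(x) = -3 + 2 = -1)
G(w, t) = -12 - 8*t (G(w, t) = -12 + 4*((t + t)/(-1)) = -12 + 4*((2*t)*(-1)) = -12 + 4*(-2*t) = -12 - 8*t)
(-3 - (-3 + G(6, 0)))*((l*(3 + 0))*1 + 3) - 3 = (-3 - (-3 + (-12 - 8*0)))*((6*(3 + 0))*1 + 3) - 3 = (-3 - (-3 + (-12 + 0)))*((6*3)*1 + 3) - 3 = (-3 - (-3 - 12))*(18*1 + 3) - 3 = (-3 - 1*(-15))*(18 + 3) - 3 = (-3 + 15)*21 - 3 = 12*21 - 3 = 252 - 3 = 249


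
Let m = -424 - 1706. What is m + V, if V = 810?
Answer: -1320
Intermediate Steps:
m = -2130
m + V = -2130 + 810 = -1320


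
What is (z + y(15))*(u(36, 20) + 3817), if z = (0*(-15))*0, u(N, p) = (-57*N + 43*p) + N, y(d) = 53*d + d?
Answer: 2155410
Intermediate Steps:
y(d) = 54*d
u(N, p) = -56*N + 43*p
z = 0 (z = 0*0 = 0)
(z + y(15))*(u(36, 20) + 3817) = (0 + 54*15)*((-56*36 + 43*20) + 3817) = (0 + 810)*((-2016 + 860) + 3817) = 810*(-1156 + 3817) = 810*2661 = 2155410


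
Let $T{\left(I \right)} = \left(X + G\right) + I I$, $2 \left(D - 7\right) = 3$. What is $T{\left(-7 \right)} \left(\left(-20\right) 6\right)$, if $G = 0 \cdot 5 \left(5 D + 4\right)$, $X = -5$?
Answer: $-5280$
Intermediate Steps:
$D = \frac{17}{2}$ ($D = 7 + \frac{1}{2} \cdot 3 = 7 + \frac{3}{2} = \frac{17}{2} \approx 8.5$)
$G = 0$ ($G = 0 \cdot 5 \left(5 \cdot \frac{17}{2} + 4\right) = 0 \left(\frac{85}{2} + 4\right) = 0 \cdot \frac{93}{2} = 0$)
$T{\left(I \right)} = -5 + I^{2}$ ($T{\left(I \right)} = \left(-5 + 0\right) + I I = -5 + I^{2}$)
$T{\left(-7 \right)} \left(\left(-20\right) 6\right) = \left(-5 + \left(-7\right)^{2}\right) \left(\left(-20\right) 6\right) = \left(-5 + 49\right) \left(-120\right) = 44 \left(-120\right) = -5280$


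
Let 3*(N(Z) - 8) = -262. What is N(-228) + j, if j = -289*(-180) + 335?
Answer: 156827/3 ≈ 52276.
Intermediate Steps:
N(Z) = -238/3 (N(Z) = 8 + (⅓)*(-262) = 8 - 262/3 = -238/3)
j = 52355 (j = 52020 + 335 = 52355)
N(-228) + j = -238/3 + 52355 = 156827/3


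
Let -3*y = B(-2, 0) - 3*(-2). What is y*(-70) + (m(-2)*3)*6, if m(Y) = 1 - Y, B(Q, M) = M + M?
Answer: 194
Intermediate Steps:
B(Q, M) = 2*M
y = -2 (y = -(2*0 - 3*(-2))/3 = -(0 + 6)/3 = -⅓*6 = -2)
y*(-70) + (m(-2)*3)*6 = -2*(-70) + ((1 - 1*(-2))*3)*6 = 140 + ((1 + 2)*3)*6 = 140 + (3*3)*6 = 140 + 9*6 = 140 + 54 = 194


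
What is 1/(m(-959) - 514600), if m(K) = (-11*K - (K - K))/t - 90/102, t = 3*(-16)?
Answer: -816/420093653 ≈ -1.9424e-6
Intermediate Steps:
t = -48
m(K) = -15/17 + 11*K/48 (m(K) = (-11*K - (K - K))/(-48) - 90/102 = (-11*K - 1*0)*(-1/48) - 90*1/102 = (-11*K + 0)*(-1/48) - 15/17 = -11*K*(-1/48) - 15/17 = 11*K/48 - 15/17 = -15/17 + 11*K/48)
1/(m(-959) - 514600) = 1/((-15/17 + (11/48)*(-959)) - 514600) = 1/((-15/17 - 10549/48) - 514600) = 1/(-180053/816 - 514600) = 1/(-420093653/816) = -816/420093653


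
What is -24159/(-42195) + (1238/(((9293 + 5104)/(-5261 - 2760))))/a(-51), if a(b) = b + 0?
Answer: 145578312961/10327184055 ≈ 14.097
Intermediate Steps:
a(b) = b
-24159/(-42195) + (1238/(((9293 + 5104)/(-5261 - 2760))))/a(-51) = -24159/(-42195) + (1238/(((9293 + 5104)/(-5261 - 2760))))/(-51) = -24159*(-1/42195) + (1238/((14397/(-8021))))*(-1/51) = 8053/14065 + (1238/((14397*(-1/8021))))*(-1/51) = 8053/14065 + (1238/(-14397/8021))*(-1/51) = 8053/14065 + (1238*(-8021/14397))*(-1/51) = 8053/14065 - 9929998/14397*(-1/51) = 8053/14065 + 9929998/734247 = 145578312961/10327184055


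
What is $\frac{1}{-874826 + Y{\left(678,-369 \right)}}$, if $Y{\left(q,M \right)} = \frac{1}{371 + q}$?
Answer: $- \frac{1049}{917692473} \approx -1.1431 \cdot 10^{-6}$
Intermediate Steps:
$\frac{1}{-874826 + Y{\left(678,-369 \right)}} = \frac{1}{-874826 + \frac{1}{371 + 678}} = \frac{1}{-874826 + \frac{1}{1049}} = \frac{1}{- \frac{917692473}{1049}} = - \frac{1049}{917692473}$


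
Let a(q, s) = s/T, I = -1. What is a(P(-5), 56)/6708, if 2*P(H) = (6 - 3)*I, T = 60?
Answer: 7/50310 ≈ 0.00013914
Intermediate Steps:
P(H) = -3/2 (P(H) = ((6 - 3)*(-1))/2 = (3*(-1))/2 = (½)*(-3) = -3/2)
a(q, s) = s/60
a(P(-5), 56)/6708 = ((1/60)*56)/6708 = (14/15)*(1/6708) = 7/50310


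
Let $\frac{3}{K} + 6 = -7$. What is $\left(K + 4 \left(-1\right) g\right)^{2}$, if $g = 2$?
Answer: $\frac{11449}{169} \approx 67.746$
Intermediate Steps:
$K = - \frac{3}{13}$ ($K = \frac{3}{-6 - 7} = \frac{3}{-13} = 3 \left(- \frac{1}{13}\right) = - \frac{3}{13} \approx -0.23077$)
$\left(K + 4 \left(-1\right) g\right)^{2} = \left(- \frac{3}{13} + 4 \left(-1\right) 2\right)^{2} = \left(- \frac{3}{13} - 8\right)^{2} = \left(- \frac{107}{13}\right)^{2} = \frac{11449}{169}$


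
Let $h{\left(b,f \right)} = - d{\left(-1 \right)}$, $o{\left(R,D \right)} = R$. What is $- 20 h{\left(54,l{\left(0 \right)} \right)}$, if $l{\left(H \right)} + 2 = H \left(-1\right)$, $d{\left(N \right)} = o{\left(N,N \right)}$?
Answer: $-20$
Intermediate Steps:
$d{\left(N \right)} = N$
$l{\left(H \right)} = -2 - H$ ($l{\left(H \right)} = -2 + H \left(-1\right) = -2 - H$)
$h{\left(b,f \right)} = 1$ ($h{\left(b,f \right)} = \left(-1\right) \left(-1\right) = 1$)
$- 20 h{\left(54,l{\left(0 \right)} \right)} = \left(-20\right) 1 = -20$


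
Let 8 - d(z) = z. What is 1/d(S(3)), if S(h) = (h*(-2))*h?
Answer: 1/26 ≈ 0.038462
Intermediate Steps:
S(h) = -2*h**2 (S(h) = (-2*h)*h = -2*h**2)
d(z) = 8 - z
1/d(S(3)) = 1/(8 - (-2)*3**2) = 1/(8 - (-2)*9) = 1/(8 - 1*(-18)) = 1/(8 + 18) = 1/26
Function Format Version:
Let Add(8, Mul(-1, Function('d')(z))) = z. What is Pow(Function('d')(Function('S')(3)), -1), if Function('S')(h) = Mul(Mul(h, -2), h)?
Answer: Rational(1, 26) ≈ 0.038462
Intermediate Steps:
Function('S')(h) = Mul(-2, Pow(h, 2)) (Function('S')(h) = Mul(Mul(-2, h), h) = Mul(-2, Pow(h, 2)))
Function('d')(z) = Add(8, Mul(-1, z))
Pow(Function('d')(Function('S')(3)), -1) = Pow(Add(8, Mul(-1, Mul(-2, Pow(3, 2)))), -1) = Pow(Add(8, Mul(-1, Mul(-2, 9))), -1) = Pow(Add(8, Mul(-1, -18)), -1) = Pow(Add(8, 18), -1) = Pow(26, -1) = Rational(1, 26)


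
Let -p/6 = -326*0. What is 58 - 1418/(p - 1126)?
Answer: 33363/563 ≈ 59.259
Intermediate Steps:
p = 0 (p = -(-1956)*0 = -6*0 = 0)
58 - 1418/(p - 1126) = 58 - 1418/(0 - 1126) = 58 - 1418/(-1126) = 58 - 1418*(-1/1126) = 58 + 709/563 = 33363/563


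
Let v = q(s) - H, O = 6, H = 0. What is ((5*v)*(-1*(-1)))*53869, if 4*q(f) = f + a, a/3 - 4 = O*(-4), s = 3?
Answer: -15352665/4 ≈ -3.8382e+6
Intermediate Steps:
a = -60 (a = 12 + 3*(6*(-4)) = 12 + 3*(-24) = 12 - 72 = -60)
q(f) = -15 + f/4 (q(f) = (f - 60)/4 = (-60 + f)/4 = -15 + f/4)
v = -57/4 (v = (-15 + (1/4)*3) - 1*0 = (-15 + 3/4) + 0 = -57/4 + 0 = -57/4 ≈ -14.250)
((5*v)*(-1*(-1)))*53869 = ((5*(-57/4))*(-1*(-1)))*53869 = -285/4*1*53869 = -285/4*53869 = -15352665/4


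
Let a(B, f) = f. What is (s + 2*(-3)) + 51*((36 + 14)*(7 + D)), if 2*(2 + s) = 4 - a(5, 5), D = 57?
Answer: 326383/2 ≈ 1.6319e+5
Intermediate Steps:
s = -5/2 (s = -2 + (4 - 1*5)/2 = -2 + (4 - 5)/2 = -2 + (½)*(-1) = -2 - ½ = -5/2 ≈ -2.5000)
(s + 2*(-3)) + 51*((36 + 14)*(7 + D)) = (-5/2 + 2*(-3)) + 51*((36 + 14)*(7 + 57)) = (-5/2 - 6) + 51*(50*64) = -17/2 + 51*3200 = -17/2 + 163200 = 326383/2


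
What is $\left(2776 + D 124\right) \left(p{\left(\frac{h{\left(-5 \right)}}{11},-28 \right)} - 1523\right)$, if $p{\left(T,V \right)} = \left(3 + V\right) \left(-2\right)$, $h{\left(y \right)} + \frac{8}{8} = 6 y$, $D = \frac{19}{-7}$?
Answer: $- \frac{25152948}{7} \approx -3.5933 \cdot 10^{6}$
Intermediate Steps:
$D = - \frac{19}{7}$ ($D = 19 \left(- \frac{1}{7}\right) = - \frac{19}{7} \approx -2.7143$)
$h{\left(y \right)} = -1 + 6 y$
$p{\left(T,V \right)} = -6 - 2 V$
$\left(2776 + D 124\right) \left(p{\left(\frac{h{\left(-5 \right)}}{11},-28 \right)} - 1523\right) = \left(2776 - \frac{2356}{7}\right) \left(\left(-6 - -56\right) - 1523\right) = \left(2776 - \frac{2356}{7}\right) \left(\left(-6 + 56\right) - 1523\right) = \frac{17076 \left(50 - 1523\right)}{7} = \frac{17076}{7} \left(-1473\right) = - \frac{25152948}{7}$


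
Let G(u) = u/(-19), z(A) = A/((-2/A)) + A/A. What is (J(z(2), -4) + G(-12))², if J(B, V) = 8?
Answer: 26896/361 ≈ 74.504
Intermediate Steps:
z(A) = 1 - A²/2 (z(A) = A*(-A/2) + 1 = -A²/2 + 1 = 1 - A²/2)
G(u) = -u/19 (G(u) = u*(-1/19) = -u/19)
(J(z(2), -4) + G(-12))² = (8 - 1/19*(-12))² = (8 + 12/19)² = (164/19)² = 26896/361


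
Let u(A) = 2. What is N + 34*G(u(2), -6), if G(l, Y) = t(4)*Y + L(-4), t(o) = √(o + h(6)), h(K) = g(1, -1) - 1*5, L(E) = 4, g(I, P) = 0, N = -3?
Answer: 133 - 204*I ≈ 133.0 - 204.0*I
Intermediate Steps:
h(K) = -5 (h(K) = 0 - 1*5 = 0 - 5 = -5)
t(o) = √(-5 + o) (t(o) = √(o - 5) = √(-5 + o))
G(l, Y) = 4 + I*Y (G(l, Y) = √(-5 + 4)*Y + 4 = √(-1)*Y + 4 = I*Y + 4 = 4 + I*Y)
N + 34*G(u(2), -6) = -3 + 34*(4 + I*(-6)) = -3 + 34*(4 - 6*I) = -3 + (136 - 204*I) = 133 - 204*I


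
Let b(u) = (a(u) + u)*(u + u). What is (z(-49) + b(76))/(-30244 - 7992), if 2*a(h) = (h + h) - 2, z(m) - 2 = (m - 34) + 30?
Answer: -22901/38236 ≈ -0.59894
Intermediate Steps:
z(m) = -2 + m (z(m) = 2 + ((m - 34) + 30) = 2 + ((-34 + m) + 30) = 2 + (-4 + m) = -2 + m)
a(h) = -1 + h (a(h) = ((h + h) - 2)/2 = (2*h - 2)/2 = (-2 + 2*h)/2 = -1 + h)
b(u) = 2*u*(-1 + 2*u) (b(u) = ((-1 + u) + u)*(u + u) = (-1 + 2*u)*(2*u) = 2*u*(-1 + 2*u))
(z(-49) + b(76))/(-30244 - 7992) = ((-2 - 49) + 2*76*(-1 + 2*76))/(-30244 - 7992) = (-51 + 2*76*(-1 + 152))/(-38236) = (-51 + 2*76*151)*(-1/38236) = (-51 + 22952)*(-1/38236) = 22901*(-1/38236) = -22901/38236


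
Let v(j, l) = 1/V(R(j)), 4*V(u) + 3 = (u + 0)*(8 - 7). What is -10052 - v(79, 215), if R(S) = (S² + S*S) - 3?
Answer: -31352189/3119 ≈ -10052.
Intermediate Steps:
R(S) = -3 + 2*S² (R(S) = (S² + S²) - 3 = 2*S² - 3 = -3 + 2*S²)
V(u) = -¾ + u/4 (V(u) = -¾ + ((u + 0)*(8 - 7))/4 = -¾ + (u*1)/4 = -¾ + u/4)
v(j, l) = 1/(-3/2 + j²/2) (v(j, l) = 1/(-¾ + (-3 + 2*j²)/4) = 1/(-¾ + (-¾ + j²/2)) = 1/(-3/2 + j²/2))
-10052 - v(79, 215) = -10052 - 2/(-3 + 79²) = -10052 - 2/(-3 + 6241) = -10052 - 2/6238 = -10052 - 1*1/3119 = -10052 - 1/3119 = -31352189/3119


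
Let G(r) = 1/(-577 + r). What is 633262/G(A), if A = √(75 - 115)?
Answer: -365392174 + 1266524*I*√10 ≈ -3.6539e+8 + 4.0051e+6*I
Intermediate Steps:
A = 2*I*√10 (A = √(-40) = 2*I*√10 ≈ 6.3246*I)
633262/G(A) = 633262/(1/(-577 + 2*I*√10)) = 633262*(-577 + 2*I*√10) = -365392174 + 1266524*I*√10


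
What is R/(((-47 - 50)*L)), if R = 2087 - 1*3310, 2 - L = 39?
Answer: -1223/3589 ≈ -0.34076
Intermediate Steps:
L = -37 (L = 2 - 1*39 = 2 - 39 = -37)
R = -1223 (R = 2087 - 3310 = -1223)
R/(((-47 - 50)*L)) = -1223*(-1/(37*(-47 - 50))) = -1223/((-97*(-37))) = -1223/3589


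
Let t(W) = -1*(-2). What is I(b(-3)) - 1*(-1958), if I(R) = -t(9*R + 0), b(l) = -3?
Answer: 1956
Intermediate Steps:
t(W) = 2
I(R) = -2 (I(R) = -1*2 = -2)
I(b(-3)) - 1*(-1958) = -2 - 1*(-1958) = -2 + 1958 = 1956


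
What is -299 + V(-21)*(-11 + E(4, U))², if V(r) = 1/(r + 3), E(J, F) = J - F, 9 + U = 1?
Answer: -5383/18 ≈ -299.06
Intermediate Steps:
U = -8 (U = -9 + 1 = -8)
V(r) = 1/(3 + r)
-299 + V(-21)*(-11 + E(4, U))² = -299 + (-11 + (4 - 1*(-8)))²/(3 - 21) = -299 + (-11 + (4 + 8))²/(-18) = -299 - (-11 + 12)²/18 = -299 - 1/18*1² = -299 - 1/18*1 = -299 - 1/18 = -5383/18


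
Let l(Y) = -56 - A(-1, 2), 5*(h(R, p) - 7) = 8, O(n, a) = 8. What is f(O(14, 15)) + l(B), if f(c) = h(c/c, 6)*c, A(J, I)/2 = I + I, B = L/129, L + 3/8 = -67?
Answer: 24/5 ≈ 4.8000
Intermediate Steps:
L = -539/8 (L = -3/8 - 67 = -539/8 ≈ -67.375)
B = -539/1032 (B = -539/8/129 = -539/8*1/129 = -539/1032 ≈ -0.52229)
A(J, I) = 4*I (A(J, I) = 2*(I + I) = 2*(2*I) = 4*I)
h(R, p) = 43/5 (h(R, p) = 7 + (⅕)*8 = 7 + 8/5 = 43/5)
l(Y) = -64 (l(Y) = -56 - 4*2 = -56 - 1*8 = -56 - 8 = -64)
f(c) = 43*c/5
f(O(14, 15)) + l(B) = (43/5)*8 - 64 = 344/5 - 64 = 24/5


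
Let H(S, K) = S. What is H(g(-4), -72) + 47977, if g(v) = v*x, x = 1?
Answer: 47973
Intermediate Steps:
g(v) = v (g(v) = v*1 = v)
H(g(-4), -72) + 47977 = -4 + 47977 = 47973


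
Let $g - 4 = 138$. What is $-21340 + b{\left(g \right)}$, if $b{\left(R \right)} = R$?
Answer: $-21198$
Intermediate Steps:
$g = 142$ ($g = 4 + 138 = 142$)
$-21340 + b{\left(g \right)} = -21340 + 142 = -21198$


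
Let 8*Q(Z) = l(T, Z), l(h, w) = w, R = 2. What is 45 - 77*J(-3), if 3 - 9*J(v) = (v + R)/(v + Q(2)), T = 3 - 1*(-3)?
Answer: 202/9 ≈ 22.444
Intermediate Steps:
T = 6 (T = 3 + 3 = 6)
Q(Z) = Z/8
J(v) = ⅓ - (2 + v)/(9*(¼ + v)) (J(v) = ⅓ - (v + 2)/(9*(v + (⅛)*2)) = ⅓ - (2 + v)/(9*(v + ¼)) = ⅓ - (2 + v)/(9*(¼ + v)))
45 - 77*J(-3) = 45 - 77*(-5 + 8*(-3))/(9*(1 + 4*(-3))) = 45 - 77*(-5 - 24)/(9*(1 - 12)) = 45 - 77*(-29)/(9*(-11)) = 45 - 77*(-1)*(-29)/(9*11) = 45 - 77*29/99 = 45 - 203/9 = 202/9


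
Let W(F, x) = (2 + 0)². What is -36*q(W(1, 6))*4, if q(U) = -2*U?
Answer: 1152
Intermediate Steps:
W(F, x) = 4 (W(F, x) = 2² = 4)
-36*q(W(1, 6))*4 = -(-72)*4*4 = -36*(-8)*4 = 288*4 = 1152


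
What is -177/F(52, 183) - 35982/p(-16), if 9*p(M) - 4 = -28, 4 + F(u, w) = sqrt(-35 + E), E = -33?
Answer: 378047/28 + 59*I*sqrt(17)/14 ≈ 13502.0 + 17.376*I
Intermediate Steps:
F(u, w) = -4 + 2*I*sqrt(17) (F(u, w) = -4 + sqrt(-35 - 33) = -4 + sqrt(-68) = -4 + 2*I*sqrt(17))
p(M) = -8/3 (p(M) = 4/9 + (1/9)*(-28) = 4/9 - 28/9 = -8/3)
-177/F(52, 183) - 35982/p(-16) = -177/(-4 + 2*I*sqrt(17)) - 35982/(-8/3) = -177/(-4 + 2*I*sqrt(17)) - 35982*(-3/8) = -177/(-4 + 2*I*sqrt(17)) + 53973/4 = 53973/4 - 177/(-4 + 2*I*sqrt(17))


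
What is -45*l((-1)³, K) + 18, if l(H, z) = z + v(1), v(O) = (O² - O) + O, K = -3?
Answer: 108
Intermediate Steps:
v(O) = O²
l(H, z) = 1 + z (l(H, z) = z + 1² = z + 1 = 1 + z)
-45*l((-1)³, K) + 18 = -45*(1 - 3) + 18 = -45*(-2) + 18 = 90 + 18 = 108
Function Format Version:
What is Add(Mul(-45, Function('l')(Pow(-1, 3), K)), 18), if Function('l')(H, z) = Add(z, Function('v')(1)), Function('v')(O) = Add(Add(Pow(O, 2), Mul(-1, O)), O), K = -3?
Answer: 108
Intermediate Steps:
Function('v')(O) = Pow(O, 2)
Function('l')(H, z) = Add(1, z) (Function('l')(H, z) = Add(z, Pow(1, 2)) = Add(z, 1) = Add(1, z))
Add(Mul(-45, Function('l')(Pow(-1, 3), K)), 18) = Add(Mul(-45, Add(1, -3)), 18) = Add(Mul(-45, -2), 18) = Add(90, 18) = 108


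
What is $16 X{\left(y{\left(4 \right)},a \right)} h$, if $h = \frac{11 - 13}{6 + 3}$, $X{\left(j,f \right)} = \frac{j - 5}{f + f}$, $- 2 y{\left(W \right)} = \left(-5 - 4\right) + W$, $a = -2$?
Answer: $- \frac{20}{9} \approx -2.2222$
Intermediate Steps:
$y{\left(W \right)} = \frac{9}{2} - \frac{W}{2}$ ($y{\left(W \right)} = - \frac{\left(-5 - 4\right) + W}{2} = - \frac{-9 + W}{2} = \frac{9}{2} - \frac{W}{2}$)
$X{\left(j,f \right)} = \frac{-5 + j}{2 f}$
$h = - \frac{2}{9} \approx -0.22222$
$16 X{\left(y{\left(4 \right)},a \right)} h = 16 \frac{-5 + \left(\frac{9}{2} - 2\right)}{2 \left(-2\right)} \left(- \frac{2}{9}\right) = 16 \cdot \frac{1}{2} \left(- \frac{1}{2}\right) \left(-5 + \left(\frac{9}{2} - 2\right)\right) \left(- \frac{2}{9}\right) = 16 \cdot \frac{1}{2} \left(- \frac{1}{2}\right) \left(-5 + \frac{5}{2}\right) \left(- \frac{2}{9}\right) = 16 \cdot \frac{1}{2} \left(- \frac{1}{2}\right) \left(- \frac{5}{2}\right) \left(- \frac{2}{9}\right) = 16 \cdot \frac{5}{8} \left(- \frac{2}{9}\right) = 10 \left(- \frac{2}{9}\right) = - \frac{20}{9}$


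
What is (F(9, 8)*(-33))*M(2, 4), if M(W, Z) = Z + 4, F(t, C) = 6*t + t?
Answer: -16632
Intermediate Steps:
F(t, C) = 7*t
M(W, Z) = 4 + Z
(F(9, 8)*(-33))*M(2, 4) = ((7*9)*(-33))*(4 + 4) = (63*(-33))*8 = -2079*8 = -16632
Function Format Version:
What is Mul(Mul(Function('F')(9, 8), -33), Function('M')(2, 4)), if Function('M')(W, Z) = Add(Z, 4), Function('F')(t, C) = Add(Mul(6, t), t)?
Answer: -16632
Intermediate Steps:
Function('F')(t, C) = Mul(7, t)
Function('M')(W, Z) = Add(4, Z)
Mul(Mul(Function('F')(9, 8), -33), Function('M')(2, 4)) = Mul(Mul(Mul(7, 9), -33), Add(4, 4)) = Mul(Mul(63, -33), 8) = Mul(-2079, 8) = -16632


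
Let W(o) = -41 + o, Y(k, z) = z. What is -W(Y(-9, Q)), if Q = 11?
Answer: 30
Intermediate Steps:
-W(Y(-9, Q)) = -(-41 + 11) = -1*(-30) = 30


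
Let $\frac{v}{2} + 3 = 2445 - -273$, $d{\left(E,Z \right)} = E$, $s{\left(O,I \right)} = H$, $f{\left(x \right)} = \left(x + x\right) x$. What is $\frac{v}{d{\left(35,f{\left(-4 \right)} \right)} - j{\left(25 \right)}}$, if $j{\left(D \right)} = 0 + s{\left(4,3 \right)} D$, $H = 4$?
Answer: $- \frac{1086}{13} \approx -83.538$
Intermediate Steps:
$f{\left(x \right)} = 2 x^{2}$ ($f{\left(x \right)} = 2 x x = 2 x^{2}$)
$s{\left(O,I \right)} = 4$
$j{\left(D \right)} = 4 D$ ($j{\left(D \right)} = 0 + 4 D = 4 D$)
$v = 5430$ ($v = -6 + 2 \left(2445 - -273\right) = -6 + 2 \left(2445 + 273\right) = -6 + 2 \cdot 2718 = -6 + 5436 = 5430$)
$\frac{v}{d{\left(35,f{\left(-4 \right)} \right)} - j{\left(25 \right)}} = \frac{5430}{35 - 4 \cdot 25} = \frac{5430}{35 - 100} = \frac{5430}{-65} = 5430 \left(- \frac{1}{65}\right) = - \frac{1086}{13}$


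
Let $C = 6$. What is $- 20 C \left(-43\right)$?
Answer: $5160$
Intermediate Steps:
$- 20 C \left(-43\right) = \left(-20\right) 6 \left(-43\right) = \left(-120\right) \left(-43\right) = 5160$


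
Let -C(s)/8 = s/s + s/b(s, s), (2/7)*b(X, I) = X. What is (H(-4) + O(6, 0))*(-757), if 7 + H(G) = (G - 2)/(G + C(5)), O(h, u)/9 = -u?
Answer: 249053/50 ≈ 4981.1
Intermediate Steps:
b(X, I) = 7*X/2
O(h, u) = -9*u (O(h, u) = 9*(-u) = -9*u)
C(s) = -72/7 (C(s) = -8*(s/s + s/((7*s/2))) = -8*(1 + s*(2/(7*s))) = -8*(1 + 2/7) = -8*9/7 = -72/7)
H(G) = -7 + (-2 + G)/(-72/7 + G) (H(G) = -7 + (G - 2)/(G - 72/7) = -7 + (-2 + G)/(-72/7 + G))
(H(-4) + O(6, 0))*(-757) = (14*(35 - 3*(-4))/(-72 + 7*(-4)) - 9*0)*(-757) = (14*(35 + 12)/(-72 - 28) + 0)*(-757) = (14*47/(-100) + 0)*(-757) = (14*(-1/100)*47 + 0)*(-757) = (-329/50 + 0)*(-757) = -329/50*(-757) = 249053/50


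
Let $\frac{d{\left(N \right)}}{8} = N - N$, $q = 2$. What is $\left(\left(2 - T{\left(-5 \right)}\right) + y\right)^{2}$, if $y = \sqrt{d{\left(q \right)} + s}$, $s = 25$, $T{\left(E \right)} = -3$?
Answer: $100$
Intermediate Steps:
$d{\left(N \right)} = 0$ ($d{\left(N \right)} = 8 \left(N - N\right) = 8 \cdot 0 = 0$)
$y = 5$ ($y = \sqrt{0 + 25} = \sqrt{25} = 5$)
$\left(\left(2 - T{\left(-5 \right)}\right) + y\right)^{2} = \left(\left(2 - -3\right) + 5\right)^{2} = \left(\left(2 + 3\right) + 5\right)^{2} = \left(5 + 5\right)^{2} = 10^{2} = 100$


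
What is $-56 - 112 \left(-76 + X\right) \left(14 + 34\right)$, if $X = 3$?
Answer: $392392$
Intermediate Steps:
$-56 - 112 \left(-76 + X\right) \left(14 + 34\right) = -56 - 112 \left(-76 + 3\right) \left(14 + 34\right) = -56 - 112 \left(\left(-73\right) 48\right) = -56 - -392448 = -56 + 392448 = 392392$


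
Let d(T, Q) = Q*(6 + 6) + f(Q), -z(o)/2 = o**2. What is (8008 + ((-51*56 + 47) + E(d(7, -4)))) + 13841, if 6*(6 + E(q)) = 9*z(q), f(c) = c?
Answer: 10922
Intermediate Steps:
z(o) = -2*o**2
d(T, Q) = 13*Q (d(T, Q) = Q*(6 + 6) + Q = Q*12 + Q = 12*Q + Q = 13*Q)
E(q) = -6 - 3*q**2 (E(q) = -6 + (9*(-2*q**2))/6 = -6 + (-18*q**2)/6 = -6 - 3*q**2)
(8008 + ((-51*56 + 47) + E(d(7, -4)))) + 13841 = (8008 + ((-51*56 + 47) + (-6 - 3*(13*(-4))**2))) + 13841 = (8008 + ((-2856 + 47) + (-6 - 3*(-52)**2))) + 13841 = (8008 + (-2809 + (-6 - 3*2704))) + 13841 = (8008 + (-2809 + (-6 - 8112))) + 13841 = (8008 + (-2809 - 8118)) + 13841 = (8008 - 10927) + 13841 = -2919 + 13841 = 10922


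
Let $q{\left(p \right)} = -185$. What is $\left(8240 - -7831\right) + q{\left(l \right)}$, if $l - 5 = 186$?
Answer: $15886$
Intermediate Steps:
$l = 191$ ($l = 5 + 186 = 191$)
$\left(8240 - -7831\right) + q{\left(l \right)} = \left(8240 - -7831\right) - 185 = \left(8240 + 7831\right) - 185 = 16071 - 185 = 15886$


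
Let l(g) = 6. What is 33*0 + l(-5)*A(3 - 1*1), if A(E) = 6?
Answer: 36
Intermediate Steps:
33*0 + l(-5)*A(3 - 1*1) = 33*0 + 6*6 = 0 + 36 = 36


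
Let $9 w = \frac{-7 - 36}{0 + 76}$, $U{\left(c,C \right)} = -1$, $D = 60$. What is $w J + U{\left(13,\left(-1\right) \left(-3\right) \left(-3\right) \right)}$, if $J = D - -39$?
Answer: $- \frac{549}{76} \approx -7.2237$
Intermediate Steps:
$J = 99$ ($J = 60 - -39 = 60 + 39 = 99$)
$w = - \frac{43}{684}$ ($w = \frac{\left(-7 - 36\right) \frac{1}{0 + 76}}{9} = \frac{\left(-43\right) \frac{1}{76}}{9} = \frac{1}{9} \left(- \frac{43}{76}\right) = - \frac{43}{684} \approx -0.062865$)
$w J + U{\left(13,\left(-1\right) \left(-3\right) \left(-3\right) \right)} = \left(- \frac{43}{684}\right) 99 - 1 = - \frac{473}{76} - 1 = - \frac{549}{76}$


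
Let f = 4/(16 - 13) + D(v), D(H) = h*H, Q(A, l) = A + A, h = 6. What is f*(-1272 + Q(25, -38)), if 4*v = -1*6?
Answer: 28106/3 ≈ 9368.7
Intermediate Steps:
v = -3/2 (v = (-1*6)/4 = (¼)*(-6) = -3/2 ≈ -1.5000)
Q(A, l) = 2*A
D(H) = 6*H
f = -23/3 (f = 4/(16 - 13) + 6*(-3/2) = 4/3 - 9 = -23/3 ≈ -7.6667)
f*(-1272 + Q(25, -38)) = -23*(-1272 + 2*25)/3 = -23*(-1272 + 50)/3 = -23/3*(-1222) = 28106/3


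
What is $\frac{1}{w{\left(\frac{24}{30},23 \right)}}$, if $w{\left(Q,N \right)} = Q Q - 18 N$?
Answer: $- \frac{25}{10334} \approx -0.0024192$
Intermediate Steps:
$w{\left(Q,N \right)} = Q^{2} - 18 N$
$\frac{1}{w{\left(\frac{24}{30},23 \right)}} = \frac{1}{\left(\frac{24}{30}\right)^{2} - 414} = \frac{1}{\left(24 \cdot \frac{1}{30}\right)^{2} - 414} = \frac{1}{\left(\frac{4}{5}\right)^{2} - 414} = \frac{1}{\frac{16}{25} - 414} = \frac{1}{- \frac{10334}{25}} = - \frac{25}{10334}$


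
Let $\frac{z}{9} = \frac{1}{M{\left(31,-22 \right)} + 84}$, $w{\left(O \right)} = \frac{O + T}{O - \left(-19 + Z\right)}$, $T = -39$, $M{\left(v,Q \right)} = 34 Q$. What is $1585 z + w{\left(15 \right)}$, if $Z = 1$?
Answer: $- \frac{162227}{7304} \approx -22.211$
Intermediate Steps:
$w{\left(O \right)} = \frac{-39 + O}{18 + O}$ ($w{\left(O \right)} = \frac{O - 39}{O + \left(19 - 1\right)} = \frac{-39 + O}{O + \left(19 - 1\right)} = \frac{-39 + O}{O + 18} = \frac{-39 + O}{18 + O}$)
$z = - \frac{9}{664}$ ($z = \frac{9}{34 \left(-22\right) + 84} = \frac{9}{-748 + 84} = \frac{9}{-664} = 9 \left(- \frac{1}{664}\right) = - \frac{9}{664} \approx -0.013554$)
$1585 z + w{\left(15 \right)} = 1585 \left(- \frac{9}{664}\right) + \frac{-39 + 15}{18 + 15} = - \frac{14265}{664} + \frac{1}{33} \left(-24\right) = - \frac{14265}{664} - \frac{8}{11} = - \frac{162227}{7304}$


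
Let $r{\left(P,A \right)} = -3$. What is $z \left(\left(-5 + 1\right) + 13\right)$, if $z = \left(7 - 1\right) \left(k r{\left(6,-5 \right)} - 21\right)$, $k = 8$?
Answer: $-2430$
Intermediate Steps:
$z = -270$ ($z = \left(7 - 1\right) \left(8 \left(-3\right) - 21\right) = 6 \left(-24 - 21\right) = 6 \left(-45\right) = -270$)
$z \left(\left(-5 + 1\right) + 13\right) = - 270 \left(\left(-5 + 1\right) + 13\right) = - 270 \left(-4 + 13\right) = \left(-270\right) 9 = -2430$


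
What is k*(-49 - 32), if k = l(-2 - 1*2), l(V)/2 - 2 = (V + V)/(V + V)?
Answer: -486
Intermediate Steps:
l(V) = 6 (l(V) = 4 + 2*((V + V)/(V + V)) = 4 + 2*((2*V)/((2*V))) = 4 + 2*((2*V)*(1/(2*V))) = 4 + 2*1 = 4 + 2 = 6)
k = 6
k*(-49 - 32) = 6*(-49 - 32) = 6*(-81) = -486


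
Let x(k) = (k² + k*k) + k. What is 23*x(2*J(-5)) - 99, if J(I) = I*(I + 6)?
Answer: 4271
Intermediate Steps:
J(I) = I*(6 + I)
x(k) = k + 2*k² (x(k) = (k² + k²) + k = 2*k² + k = k + 2*k²)
23*x(2*J(-5)) - 99 = 23*((2*(-5*(6 - 5)))*(1 + 2*(2*(-5*(6 - 5))))) - 99 = 23*((2*(-5*1))*(1 + 2*(2*(-5*1)))) - 99 = 23*((2*(-5))*(1 + 2*(2*(-5)))) - 99 = 23*(-10*(1 + 2*(-10))) - 99 = 23*(-10*(1 - 20)) - 99 = 23*(-10*(-19)) - 99 = 23*190 - 99 = 4370 - 99 = 4271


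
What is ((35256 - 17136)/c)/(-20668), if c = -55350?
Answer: 151/9533115 ≈ 1.5840e-5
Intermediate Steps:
((35256 - 17136)/c)/(-20668) = ((35256 - 17136)/(-55350))/(-20668) = (18120*(-1/55350))*(-1/20668) = -604/1845*(-1/20668) = 151/9533115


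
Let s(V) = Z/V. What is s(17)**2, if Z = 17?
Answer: 1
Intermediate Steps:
s(V) = 17/V
s(17)**2 = (17/17)**2 = (17*(1/17))**2 = 1**2 = 1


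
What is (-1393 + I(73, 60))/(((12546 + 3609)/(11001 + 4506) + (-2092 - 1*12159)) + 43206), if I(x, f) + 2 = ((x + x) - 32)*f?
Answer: 625449/3326084 ≈ 0.18804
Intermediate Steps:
I(x, f) = -2 + f*(-32 + 2*x) (I(x, f) = -2 + ((x + x) - 32)*f = -2 + (2*x - 32)*f = -2 + (-32 + 2*x)*f = -2 + f*(-32 + 2*x))
(-1393 + I(73, 60))/(((12546 + 3609)/(11001 + 4506) + (-2092 - 1*12159)) + 43206) = (-1393 + (-2 - 32*60 + 2*60*73))/(((12546 + 3609)/(11001 + 4506) + (-2092 - 1*12159)) + 43206) = (-1393 + (-2 - 1920 + 8760))/((16155/15507 + (-2092 - 12159)) + 43206) = (-1393 + 6838)/((16155*(1/15507) - 14251) + 43206) = 5445/((1795/1723 - 14251) + 43206) = 5445/(-24552678/1723 + 43206) = 5445/(49891260/1723) = 5445*(1723/49891260) = 625449/3326084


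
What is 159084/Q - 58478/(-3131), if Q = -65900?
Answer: 838902049/51583225 ≈ 16.263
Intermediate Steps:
159084/Q - 58478/(-3131) = 159084/(-65900) - 58478/(-3131) = 159084*(-1/65900) - 58478*(-1/3131) = -39771/16475 + 58478/3131 = 838902049/51583225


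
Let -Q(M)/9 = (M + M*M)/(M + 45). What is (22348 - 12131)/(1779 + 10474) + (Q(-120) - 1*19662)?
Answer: -1099557641/61265 ≈ -17948.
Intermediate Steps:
Q(M) = -9*(M + M²)/(45 + M) (Q(M) = -9*(M + M*M)/(M + 45) = -9*(M + M²)/(45 + M))
(22348 - 12131)/(1779 + 10474) + (Q(-120) - 1*19662) = (22348 - 12131)/(1779 + 10474) + (-9*(-120)*(1 - 120)/(45 - 120) - 1*19662) = 10217/12253 + (-9*(-120)*(-119)/(-75) - 19662) = 10217*(1/12253) + (-9*(-120)*(-1/75)*(-119) - 19662) = 10217/12253 + (8568/5 - 19662) = 10217/12253 - 89742/5 = -1099557641/61265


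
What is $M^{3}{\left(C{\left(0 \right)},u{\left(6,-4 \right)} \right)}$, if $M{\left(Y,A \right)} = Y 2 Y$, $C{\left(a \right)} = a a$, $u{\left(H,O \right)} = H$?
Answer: $0$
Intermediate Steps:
$C{\left(a \right)} = a^{2}$
$M{\left(Y,A \right)} = 2 Y^{2}$ ($M{\left(Y,A \right)} = 2 Y Y = 2 Y^{2}$)
$M^{3}{\left(C{\left(0 \right)},u{\left(6,-4 \right)} \right)} = \left(2 \left(0^{2}\right)^{2}\right)^{3} = \left(2 \cdot 0^{2}\right)^{3} = \left(2 \cdot 0\right)^{3} = 0^{3} = 0$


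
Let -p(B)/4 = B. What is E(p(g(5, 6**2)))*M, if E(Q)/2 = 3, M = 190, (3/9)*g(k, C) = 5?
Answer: 1140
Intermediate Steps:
g(k, C) = 15 (g(k, C) = 3*5 = 15)
p(B) = -4*B
E(Q) = 6 (E(Q) = 2*3 = 6)
E(p(g(5, 6**2)))*M = 6*190 = 1140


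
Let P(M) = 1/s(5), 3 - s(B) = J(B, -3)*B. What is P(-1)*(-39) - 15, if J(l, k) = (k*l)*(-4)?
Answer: -1472/99 ≈ -14.869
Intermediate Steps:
J(l, k) = -4*k*l
s(B) = 3 - 12*B**2 (s(B) = 3 - (-4*(-3)*B)*B = 3 - 12*B*B = 3 - 12*B**2)
P(M) = -1/297 (P(M) = 1/(3 - 12*5**2) = 1/(3 - 12*25) = 1/(3 - 300) = 1/(-297) = 1*(-1/297) = -1/297)
P(-1)*(-39) - 15 = -1/297*(-39) - 15 = 13/99 - 15 = -1472/99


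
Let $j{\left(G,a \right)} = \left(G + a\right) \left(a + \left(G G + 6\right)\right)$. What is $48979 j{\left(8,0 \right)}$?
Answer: $27428240$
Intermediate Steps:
$j{\left(G,a \right)} = \left(G + a\right) \left(6 + a + G^{2}\right)$ ($j{\left(G,a \right)} = \left(G + a\right) \left(a + \left(G^{2} + 6\right)\right) = \left(G + a\right) \left(a + \left(6 + G^{2}\right)\right) = \left(G + a\right) \left(6 + a + G^{2}\right)$)
$48979 j{\left(8,0 \right)} = 48979 \left(8^{3} + 0^{2} + 6 \cdot 8 + 6 \cdot 0 + 8 \cdot 0 + 0 \cdot 8^{2}\right) = 48979 \left(512 + 0 + 48 + 0 + 0 + 0 \cdot 64\right) = 48979 \left(512 + 0 + 48 + 0 + 0 + 0\right) = 48979 \cdot 560 = 27428240$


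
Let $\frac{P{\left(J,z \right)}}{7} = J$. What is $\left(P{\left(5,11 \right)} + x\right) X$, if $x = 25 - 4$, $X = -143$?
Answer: $-8008$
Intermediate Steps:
$P{\left(J,z \right)} = 7 J$
$x = 21$
$\left(P{\left(5,11 \right)} + x\right) X = \left(7 \cdot 5 + 21\right) \left(-143\right) = \left(35 + 21\right) \left(-143\right) = 56 \left(-143\right) = -8008$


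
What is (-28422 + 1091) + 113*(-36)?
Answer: -31399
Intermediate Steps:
(-28422 + 1091) + 113*(-36) = -27331 - 4068 = -31399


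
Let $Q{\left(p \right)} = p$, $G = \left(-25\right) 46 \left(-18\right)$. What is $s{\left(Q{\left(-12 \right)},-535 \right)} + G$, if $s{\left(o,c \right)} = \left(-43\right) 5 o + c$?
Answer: $22745$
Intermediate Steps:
$G = 20700$ ($G = \left(-1150\right) \left(-18\right) = 20700$)
$s{\left(o,c \right)} = c - 215 o$ ($s{\left(o,c \right)} = - 215 o + c = c - 215 o$)
$s{\left(Q{\left(-12 \right)},-535 \right)} + G = \left(-535 - -2580\right) + 20700 = \left(-535 + 2580\right) + 20700 = 2045 + 20700 = 22745$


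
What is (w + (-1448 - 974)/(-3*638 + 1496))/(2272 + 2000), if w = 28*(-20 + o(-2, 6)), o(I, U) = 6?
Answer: -80717/892848 ≈ -0.090404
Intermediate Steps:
w = -392 (w = 28*(-20 + 6) = 28*(-14) = -392)
(w + (-1448 - 974)/(-3*638 + 1496))/(2272 + 2000) = (-392 + (-1448 - 974)/(-3*638 + 1496))/(2272 + 2000) = (-392 - 2422/(-1914 + 1496))/4272 = (-392 - 2422/(-418))*(1/4272) = (-392 - 2422*(-1/418))*(1/4272) = (-392 + 1211/209)*(1/4272) = -80717/209*1/4272 = -80717/892848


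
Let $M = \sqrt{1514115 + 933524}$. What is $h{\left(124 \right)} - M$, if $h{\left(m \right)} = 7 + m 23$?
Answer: $2859 - \sqrt{2447639} \approx 1294.5$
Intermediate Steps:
$M = \sqrt{2447639} \approx 1564.5$
$h{\left(m \right)} = 7 + 23 m$
$h{\left(124 \right)} - M = \left(7 + 23 \cdot 124\right) - \sqrt{2447639} = \left(7 + 2852\right) - \sqrt{2447639} = 2859 - \sqrt{2447639}$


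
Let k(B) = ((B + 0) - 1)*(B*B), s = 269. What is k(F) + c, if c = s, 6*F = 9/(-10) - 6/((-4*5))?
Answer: 268989/1000 ≈ 268.99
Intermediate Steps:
F = -⅒ (F = (9/(-10) - 6/((-4*5)))/6 = (9*(-⅒) - 6/(-20))/6 = (-9/10 - 6*(-1/20))/6 = (-9/10 + 3/10)/6 = (⅙)*(-⅗) = -⅒ ≈ -0.10000)
k(B) = B²*(-1 + B) (k(B) = (B - 1)*B² = (-1 + B)*B² = B²*(-1 + B))
c = 269
k(F) + c = (-⅒)²*(-1 - ⅒) + 269 = (1/100)*(-11/10) + 269 = -11/1000 + 269 = 268989/1000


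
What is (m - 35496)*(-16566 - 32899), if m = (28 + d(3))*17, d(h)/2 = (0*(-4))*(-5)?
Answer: 1732264300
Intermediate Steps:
d(h) = 0 (d(h) = 2*((0*(-4))*(-5)) = 2*(0*(-5)) = 2*0 = 0)
m = 476 (m = (28 + 0)*17 = 28*17 = 476)
(m - 35496)*(-16566 - 32899) = (476 - 35496)*(-16566 - 32899) = -35020*(-49465) = 1732264300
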